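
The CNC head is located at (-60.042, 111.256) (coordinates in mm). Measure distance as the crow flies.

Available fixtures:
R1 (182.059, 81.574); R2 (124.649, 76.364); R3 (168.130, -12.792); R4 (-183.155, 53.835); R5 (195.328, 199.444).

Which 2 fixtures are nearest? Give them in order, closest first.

R4, R2

Distances from (-60.042, 111.256):
R1: 243.914 mm
R2: 187.958 mm
R3: 259.712 mm
R4: 135.845 mm
R5: 270.168 mm
Sorted: R4 (135.845 mm) < R2 (187.958 mm) < R1 (243.914 mm) < R3 (259.712 mm) < …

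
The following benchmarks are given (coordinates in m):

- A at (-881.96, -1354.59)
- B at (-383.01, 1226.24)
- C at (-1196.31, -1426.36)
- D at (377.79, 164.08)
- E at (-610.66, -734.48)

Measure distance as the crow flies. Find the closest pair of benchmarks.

Pairwise distances:
A–B: 2628.62 m
A–C: 322.44 m
A–D: 1973.15 m
A–E: 676.86 m
B–C: 2774.48 m
B–D: 1306.52 m
B–E: 1973.89 m
C–D: 2237.70 m
C–E: 906.47 m
D–E: 1335.83 m
Closest pair: A–C at 322.44 m.

A and C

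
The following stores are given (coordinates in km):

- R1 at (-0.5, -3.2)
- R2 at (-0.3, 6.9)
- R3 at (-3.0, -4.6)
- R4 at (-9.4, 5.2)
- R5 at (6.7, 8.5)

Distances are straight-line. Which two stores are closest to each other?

R1 and R3

Pairwise distances:
R1–R2: 10.1 km
R1–R3: 2.9 km
R1–R4: 12.2 km
R1–R5: 13.7 km
R2–R3: 11.8 km
R2–R4: 9.3 km
R2–R5: 7.2 km
R3–R4: 11.7 km
R3–R5: 16.3 km
R4–R5: 16.4 km
Closest pair: R1–R3 at 2.9 km.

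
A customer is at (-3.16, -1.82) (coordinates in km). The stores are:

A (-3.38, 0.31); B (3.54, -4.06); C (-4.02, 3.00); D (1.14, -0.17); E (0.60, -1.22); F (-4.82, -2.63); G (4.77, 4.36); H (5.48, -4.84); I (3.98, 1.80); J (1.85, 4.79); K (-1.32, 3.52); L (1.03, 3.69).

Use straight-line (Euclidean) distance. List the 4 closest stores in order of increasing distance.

Distances from (-3.16, -1.82):
A: 2.14 km
B: 7.06 km
C: 4.90 km
D: 4.61 km
E: 3.81 km
F: 1.85 km
G: 10.05 km
H: 9.15 km
I: 8.01 km
J: 8.29 km
K: 5.65 km
L: 6.92 km
Sorted: F (1.85 km) < A (2.14 km) < E (3.81 km) < D (4.61 km) < C (4.90 km) < K (5.65 km) < …

F, A, E, D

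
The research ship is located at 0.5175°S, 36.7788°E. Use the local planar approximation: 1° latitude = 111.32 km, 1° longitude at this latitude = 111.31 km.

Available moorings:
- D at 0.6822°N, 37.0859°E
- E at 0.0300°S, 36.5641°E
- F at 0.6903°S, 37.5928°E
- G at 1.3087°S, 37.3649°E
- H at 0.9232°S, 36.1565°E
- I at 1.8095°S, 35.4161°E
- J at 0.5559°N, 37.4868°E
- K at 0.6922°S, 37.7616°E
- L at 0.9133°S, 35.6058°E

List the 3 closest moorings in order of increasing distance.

E, H, F

Distances from 0.5175°S, 36.7788°E:
D: 137.8559 km
E: 59.2975 km
F: 92.6258 km
G: 109.6063 km
H: 82.6906 km
I: 209.0293 km
J: 143.1387 km
K: 111.1107 km
L: 137.8005 km
Sorted: E (59.2975 km) < H (82.6906 km) < F (92.6258 km) < G (109.6063 km) < K (111.1107 km) < …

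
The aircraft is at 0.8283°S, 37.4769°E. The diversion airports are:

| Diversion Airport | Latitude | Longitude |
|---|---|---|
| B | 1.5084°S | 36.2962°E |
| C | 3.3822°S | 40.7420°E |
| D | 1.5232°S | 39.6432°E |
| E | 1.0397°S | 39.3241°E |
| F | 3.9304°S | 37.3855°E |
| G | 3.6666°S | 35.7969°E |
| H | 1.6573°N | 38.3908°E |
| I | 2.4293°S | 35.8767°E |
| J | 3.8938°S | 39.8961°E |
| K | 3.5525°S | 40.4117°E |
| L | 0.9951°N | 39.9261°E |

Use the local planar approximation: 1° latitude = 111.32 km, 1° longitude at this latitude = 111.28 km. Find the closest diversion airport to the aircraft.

Distances from 0.8283°S, 37.4769°E:
B: 151.6400 km
C: 461.3489 km
D: 253.1733 km
E: 206.8991 km
F: 345.4755 km
G: 367.1252 km
H: 294.7946 km
I: 251.9376 km
J: 434.6560 km
K: 445.6712 km
L: 339.8280 km
Minimum: B at 151.6400 km.

B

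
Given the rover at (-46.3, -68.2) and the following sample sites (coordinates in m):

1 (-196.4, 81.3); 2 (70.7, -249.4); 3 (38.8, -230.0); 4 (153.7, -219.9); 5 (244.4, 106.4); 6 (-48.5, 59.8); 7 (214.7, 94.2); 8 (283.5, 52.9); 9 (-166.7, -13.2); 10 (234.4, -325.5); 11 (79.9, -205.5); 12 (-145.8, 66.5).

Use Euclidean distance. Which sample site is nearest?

6

Distances from (-46.3, -68.2):
1: √((-150.1)² + (149.5)²) = √(22530.010 + 22350.250) = 211.8 m
2: √((117.0)² + (-181.2)²) = √(13689.000 + 32833.440) = 215.7 m
3: √((85.1)² + (-161.8)²) = √(7242.010 + 26179.240) = 182.8 m
4: √((200.0)² + (-151.7)²) = √(40000.000 + 23012.890) = 251.0 m
5: √((290.7)² + (174.6)²) = √(84506.490 + 30485.160) = 339.1 m
6: √((-2.2)² + (128.0)²) = √(4.840 + 16384.000) = 128.0 m
7: √((261.0)² + (162.4)²) = √(68121.000 + 26373.760) = 307.4 m
8: √((329.8)² + (121.1)²) = √(108768.040 + 14665.210) = 351.3 m
9: √((-120.4)² + (55.0)²) = √(14496.160 + 3025.000) = 132.4 m
10: √((280.7)² + (-257.3)²) = √(78792.490 + 66203.290) = 380.8 m
11: √((126.2)² + (-137.3)²) = √(15926.440 + 18851.290) = 186.5 m
12: √((-99.5)² + (134.7)²) = √(9900.250 + 18144.090) = 167.5 m
Minimum: 6 at 128.0 m.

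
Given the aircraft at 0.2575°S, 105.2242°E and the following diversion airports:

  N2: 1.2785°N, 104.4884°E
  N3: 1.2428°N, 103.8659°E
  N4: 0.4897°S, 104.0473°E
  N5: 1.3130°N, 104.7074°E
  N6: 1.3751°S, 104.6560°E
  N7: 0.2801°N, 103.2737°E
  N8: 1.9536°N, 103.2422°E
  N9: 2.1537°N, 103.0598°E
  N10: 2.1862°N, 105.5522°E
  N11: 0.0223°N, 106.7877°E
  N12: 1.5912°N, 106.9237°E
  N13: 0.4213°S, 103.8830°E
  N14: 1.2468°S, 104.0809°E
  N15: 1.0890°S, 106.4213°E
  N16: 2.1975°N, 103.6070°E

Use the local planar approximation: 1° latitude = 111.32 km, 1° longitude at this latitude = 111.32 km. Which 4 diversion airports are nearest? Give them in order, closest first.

N4, N6, N13, N15

Distances from 0.2575°S, 105.2242°E:
N2: 189.5939 km
N3: 225.2925 km
N4: 133.5381 km
N5: 184.0505 km
N6: 139.5671 km
N7: 225.2261 km
N8: 330.5527 km
N9: 360.6925 km
N10: 274.4722 km
N11: 176.8139 km
N12: 279.5438 km
N13: 150.4117 km
N14: 168.3050 km
N15: 162.2540 km
N16: 327.2573 km
Sorted: N4 (133.5381 km) < N6 (139.5671 km) < N13 (150.4117 km) < N15 (162.2540 km) < N14 (168.3050 km) < N11 (176.8139 km) < …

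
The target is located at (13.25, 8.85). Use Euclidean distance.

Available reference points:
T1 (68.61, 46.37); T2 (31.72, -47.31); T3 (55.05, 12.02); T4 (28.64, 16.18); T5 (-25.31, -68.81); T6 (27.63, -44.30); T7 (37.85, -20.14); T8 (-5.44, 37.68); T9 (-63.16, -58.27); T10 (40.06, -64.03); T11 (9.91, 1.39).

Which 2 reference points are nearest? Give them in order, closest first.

T11, T4

Distances from (13.25, 8.85):
T1: 66.88
T2: 59.12
T3: 41.92
T4: 17.05
T5: 86.71
T6: 55.06
T7: 38.02
T8: 34.36
T9: 101.70
T10: 77.65
T11: 8.17
Sorted: T11 (8.17) < T4 (17.05) < T8 (34.36) < T7 (38.02) < …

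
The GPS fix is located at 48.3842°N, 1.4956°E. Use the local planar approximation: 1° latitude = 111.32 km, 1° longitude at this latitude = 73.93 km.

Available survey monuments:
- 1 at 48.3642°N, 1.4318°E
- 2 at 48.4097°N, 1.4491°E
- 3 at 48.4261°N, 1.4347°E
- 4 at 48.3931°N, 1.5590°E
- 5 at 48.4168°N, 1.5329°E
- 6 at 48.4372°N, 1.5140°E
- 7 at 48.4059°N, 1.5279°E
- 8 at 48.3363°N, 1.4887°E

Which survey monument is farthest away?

3

Distances from 48.3842°N, 1.4956°E:
1: 5.2158 km
2: 4.4583 km
3: 6.4828 km
4: 4.7907 km
5: 4.5579 km
6: 6.0547 km
7: 3.3967 km
8: 5.3566 km
Maximum: 3 at 6.4828 km.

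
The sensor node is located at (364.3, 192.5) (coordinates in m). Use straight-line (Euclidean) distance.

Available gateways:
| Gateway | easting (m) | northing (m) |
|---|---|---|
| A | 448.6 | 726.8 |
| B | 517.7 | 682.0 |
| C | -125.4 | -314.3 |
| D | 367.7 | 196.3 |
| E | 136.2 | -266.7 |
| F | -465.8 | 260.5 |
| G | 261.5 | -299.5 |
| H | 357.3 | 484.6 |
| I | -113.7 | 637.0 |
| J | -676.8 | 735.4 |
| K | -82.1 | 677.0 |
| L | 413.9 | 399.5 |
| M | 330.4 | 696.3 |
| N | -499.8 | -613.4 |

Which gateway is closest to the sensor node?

D

Distances from (364.3, 192.5):
A: 540.9 m
B: 513.0 m
C: 704.7 m
D: 5.1 m
E: 512.7 m
F: 832.9 m
G: 502.6 m
H: 292.2 m
I: 652.7 m
J: 1174.2 m
K: 658.8 m
L: 212.9 m
M: 504.9 m
N: 1181.6 m
Minimum: D at 5.1 m.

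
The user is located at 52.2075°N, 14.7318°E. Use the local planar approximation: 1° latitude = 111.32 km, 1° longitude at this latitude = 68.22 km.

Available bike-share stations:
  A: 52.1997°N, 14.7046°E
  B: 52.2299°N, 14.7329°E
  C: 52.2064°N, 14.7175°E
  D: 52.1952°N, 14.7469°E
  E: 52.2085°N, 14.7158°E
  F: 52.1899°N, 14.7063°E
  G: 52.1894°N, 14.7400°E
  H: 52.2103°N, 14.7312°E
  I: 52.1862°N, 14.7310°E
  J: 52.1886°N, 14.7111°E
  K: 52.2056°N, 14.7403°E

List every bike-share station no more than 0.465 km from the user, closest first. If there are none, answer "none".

Distances from 52.2075°N, 14.7318°E:
A: √((-0.0078·111.32)² + (-0.0272·68.22)²) = √(0.753938 + 3.443192) = 2.0487 km
B: √((0.0224·111.32)² + (0.0011·68.22)²) = √(6.217881 + 0.005631) = 2.4947 km
C: √((-0.0011·111.32)² + (-0.0143·68.22)²) = √(0.014994 + 0.951690) = 0.9832 km
D: √((-0.0123·111.32)² + (0.0151·68.22)²) = √(1.874807 + 1.061151) = 1.7135 km
E: √((0.0010·111.32)² + (-0.0160·68.22)²) = √(0.012392 + 1.191416) = 1.0972 km
F: √((-0.0176·111.32)² + (-0.0255·68.22)²) = √(3.838590 + 3.026243) = 2.6201 km
G: √((-0.0181·111.32)² + (0.0082·68.22)²) = √(4.059790 + 0.312933) = 2.0911 km
H: √((0.0028·111.32)² + (-0.0006·68.22)²) = √(0.097154 + 0.001675) = 0.3144 km
I: √((-0.0213·111.32)² + (-0.0008·68.22)²) = √(5.622191 + 0.002979) = 2.3717 km
J: √((-0.0189·111.32)² + (-0.0207·68.22)²) = √(4.426597 + 1.994179) = 2.5339 km
K: √((-0.0019·111.32)² + (0.0085·68.22)²) = √(0.044736 + 0.336249) = 0.6172 km
Threshold 0.465 km: H (0.3144 km) is within range.

H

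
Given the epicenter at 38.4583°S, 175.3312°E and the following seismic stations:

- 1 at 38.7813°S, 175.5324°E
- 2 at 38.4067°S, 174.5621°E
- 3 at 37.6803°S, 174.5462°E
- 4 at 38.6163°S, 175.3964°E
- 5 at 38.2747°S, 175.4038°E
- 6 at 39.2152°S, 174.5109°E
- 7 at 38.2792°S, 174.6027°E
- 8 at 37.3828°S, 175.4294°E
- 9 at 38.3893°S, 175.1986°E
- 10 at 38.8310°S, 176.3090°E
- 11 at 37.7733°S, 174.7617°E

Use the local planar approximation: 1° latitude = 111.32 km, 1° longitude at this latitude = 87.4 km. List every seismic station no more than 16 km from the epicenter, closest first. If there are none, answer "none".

9

Distances from 38.4583°S, 175.3312°E:
1: √((-0.3230·111.32)² + (0.2012·87.4)²) = √(1292.859824 + 309.228005) = 40.0261 km
2: √((0.0516·111.32)² + (-0.7691·87.4)²) = √(32.994823 + 4518.439670) = 67.4643 km
3: √((0.7780·111.32)² + (-0.7850·87.4)²) = √(7500.765520 + 4707.194881) = 110.4896 km
4: √((-0.1580·111.32)² + (0.0652·87.4)²) = √(309.357443 + 32.472674) = 18.4886 km
5: √((0.1836·111.32)² + (0.0726·87.4)²) = √(417.726232 + 40.262071) = 21.4007 km
6: √((-0.7569·111.32)² + (-0.8203·87.4)²) = √(7099.428764 + 5140.061181) = 110.6322 km
7: √((0.1791·111.32)² + (-0.7285·87.4)²) = √(397.500397 + 4053.983507) = 66.7194 km
8: √((1.0755·111.32)² + (0.0982·87.4)²) = √(14333.994212 + 73.662396) = 120.0319 km
9: √((0.0690·111.32)² + (-0.1326·87.4)²) = √(58.998990 + 134.310484) = 13.9036 km
10: √((-0.3727·111.32)² + (0.9778·87.4)²) = √(1721.334134 + 7303.363742) = 94.9984 km
11: √((0.6850·111.32)² + (-0.5695·87.4)²) = √(5814.703018 + 2477.480940) = 91.0614 km
Threshold 16 km: 9 (13.9036 km) is within range.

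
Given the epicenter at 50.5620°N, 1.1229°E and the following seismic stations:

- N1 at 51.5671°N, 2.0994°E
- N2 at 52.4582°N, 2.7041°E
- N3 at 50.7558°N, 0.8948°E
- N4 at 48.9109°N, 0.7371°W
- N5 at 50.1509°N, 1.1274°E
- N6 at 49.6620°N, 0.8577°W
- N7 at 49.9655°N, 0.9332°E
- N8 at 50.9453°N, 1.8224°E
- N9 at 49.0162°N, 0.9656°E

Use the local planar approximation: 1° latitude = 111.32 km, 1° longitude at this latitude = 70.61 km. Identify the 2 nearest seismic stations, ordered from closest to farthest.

Distances from 50.5620°N, 1.1229°E:
N1: √((1.0051·111.32)² + (0.9765·70.61)²) = √(12518.864572 + 4754.194204) = 131.4270 km
N2: √((1.8962·111.32)² + (1.5812·70.61)²) = √(44556.870470 + 12465.394698) = 238.7934 km
N3: √((0.1938·111.32)² + (-0.2281·70.61)²) = √(465.429537 + 259.407778) = 26.9228 km
N4: √((-1.6511·111.32)² + (-1.8600·70.61)²) = √(33782.606155 + 17248.777157) = 225.9013 km
N5: √((-0.4111·111.32)² + (0.0045·70.61)²) = √(2094.311844 + 0.100962) = 45.7648 km
N6: √((-0.9000·111.32)² + (-1.9806·70.61)²) = √(10037.635344 + 19558.068930) = 172.0340 km
N7: √((-0.5965·111.32)² + (-0.1897·70.61)²) = √(4409.276070 + 179.418444) = 67.7399 km
N8: √((0.3833·111.32)² + (0.6995·70.61)²) = √(1820.639806 + 2439.539535) = 65.2700 km
N9: √((-1.5458·111.32)² + (-0.1573·70.61)²) = √(29610.995019 + 123.364405) = 172.4365 km
Sorted: N3 (26.9228 km) < N5 (45.7648 km) < N8 (65.2700 km) < N7 (67.7399 km) < …

N3, N5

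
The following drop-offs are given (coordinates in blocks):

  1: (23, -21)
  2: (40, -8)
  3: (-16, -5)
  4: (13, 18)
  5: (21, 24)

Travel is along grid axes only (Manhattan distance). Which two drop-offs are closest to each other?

Pairwise distances:
4–5: 14 blocks
1–2: 30 blocks
1–5: 47 blocks
1–4: 49 blocks
2–5: 51 blocks
3–4: 52 blocks
2–4: 53 blocks
1–3: 55 blocks
2–3: 59 blocks
3–5: 66 blocks
Closest pair: 4–5 at 14 blocks.

4 and 5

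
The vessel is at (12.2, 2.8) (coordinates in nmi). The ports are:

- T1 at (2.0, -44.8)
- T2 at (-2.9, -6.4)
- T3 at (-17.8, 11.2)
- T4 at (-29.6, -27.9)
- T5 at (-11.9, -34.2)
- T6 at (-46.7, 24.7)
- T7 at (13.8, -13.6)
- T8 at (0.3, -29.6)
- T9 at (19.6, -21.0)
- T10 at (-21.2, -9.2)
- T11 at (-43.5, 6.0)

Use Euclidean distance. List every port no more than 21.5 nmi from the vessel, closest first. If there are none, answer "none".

Distances from (12.2, 2.8):
T1: √((-10.2)² + (-47.6)²) = √(104.040 + 2265.760) = 48.7 nmi
T2: √((-15.1)² + (-9.2)²) = √(228.010 + 84.640) = 17.7 nmi
T3: √((-30.0)² + (8.4)²) = √(900.000 + 70.560) = 31.2 nmi
T4: √((-41.8)² + (-30.7)²) = √(1747.240 + 942.490) = 51.9 nmi
T5: √((-24.1)² + (-37.0)²) = √(580.810 + 1369.000) = 44.2 nmi
T6: √((-58.9)² + (21.9)²) = √(3469.210 + 479.610) = 62.8 nmi
T7: √((1.6)² + (-16.4)²) = √(2.560 + 268.960) = 16.5 nmi
T8: √((-11.9)² + (-32.4)²) = √(141.610 + 1049.760) = 34.5 nmi
T9: √((7.4)² + (-23.8)²) = √(54.760 + 566.440) = 24.9 nmi
T10: √((-33.4)² + (-12.0)²) = √(1115.560 + 144.000) = 35.5 nmi
T11: √((-55.7)² + (3.2)²) = √(3102.490 + 10.240) = 55.8 nmi
Threshold 21.5 nmi: T7 (16.5 nmi), T2 (17.7 nmi) are within range.

T7, T2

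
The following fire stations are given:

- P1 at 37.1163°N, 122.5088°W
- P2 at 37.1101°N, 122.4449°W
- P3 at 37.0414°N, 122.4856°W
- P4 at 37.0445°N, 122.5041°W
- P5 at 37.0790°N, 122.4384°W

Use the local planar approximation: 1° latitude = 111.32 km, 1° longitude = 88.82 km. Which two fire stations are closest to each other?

Pairwise distances:
P3–P4: 1.6790 km
P2–P5: 3.5099 km
P1–P2: 5.7174 km
P3–P5: 5.9241 km
P4–P5: 6.9859 km
P1–P5: 7.5060 km
P1–P4: 8.0037 km
P2–P3: 8.4590 km
P1–P3: 8.5887 km
P2–P4: 8.9987 km
Closest pair: P3–P4 at 1.6790 km.

P3 and P4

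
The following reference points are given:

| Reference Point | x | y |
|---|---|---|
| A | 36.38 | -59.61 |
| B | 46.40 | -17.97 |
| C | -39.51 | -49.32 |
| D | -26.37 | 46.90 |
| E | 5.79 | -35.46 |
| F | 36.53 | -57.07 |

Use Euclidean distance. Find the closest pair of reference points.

A and F

Pairwise distances:
A–B: √((10.02)² + (41.64)²) = √(100.4004 + 1733.8896) = 42.83
A–C: √((-75.89)² + (10.29)²) = √(5759.2921 + 105.8841) = 76.58
A–D: √((-62.75)² + (106.51)²) = √(3937.5625 + 11344.3801) = 123.62
A–E: √((-30.59)² + (24.15)²) = √(935.7481 + 583.2225) = 38.97
A–F: √((0.15)² + (2.54)²) = √(0.0225 + 6.4516) = 2.54
B–C: √((-85.91)² + (-31.35)²) = √(7380.5281 + 982.8225) = 91.45
B–D: √((-72.77)² + (64.87)²) = √(5295.4729 + 4208.1169) = 97.49
B–E: √((-40.61)² + (-17.49)²) = √(1649.1721 + 305.9001) = 44.22
B–F: √((-9.87)² + (-39.10)²) = √(97.4169 + 1528.8100) = 40.33
C–D: √((13.14)² + (96.22)²) = √(172.6596 + 9258.2884) = 97.11
C–E: √((45.30)² + (13.86)²) = √(2052.0900 + 192.0996) = 47.37
C–F: √((76.04)² + (-7.75)²) = √(5782.0816 + 60.0625) = 76.43
D–E: √((32.16)² + (-82.36)²) = √(1034.2656 + 6783.1696) = 88.42
D–F: √((62.90)² + (-103.97)²) = √(3956.4100 + 10809.7609) = 121.52
E–F: √((30.74)² + (-21.61)²) = √(944.9476 + 466.9921) = 37.58
Closest pair: A–F at 2.54.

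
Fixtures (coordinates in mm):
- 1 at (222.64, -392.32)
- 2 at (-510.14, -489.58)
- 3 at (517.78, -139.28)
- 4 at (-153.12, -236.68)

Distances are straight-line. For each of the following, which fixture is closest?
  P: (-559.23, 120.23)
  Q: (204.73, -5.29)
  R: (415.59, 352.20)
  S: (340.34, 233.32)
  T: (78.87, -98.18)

P at (-559.23, 120.23):
  1: √((781.87)² + (-512.55)²) = √(611320.6969 + 262707.5025) = 934.89 mm
  2: √((49.09)² + (-609.81)²) = √(2409.8281 + 371868.2361) = 611.78 mm
  3: √((1077.01)² + (-259.51)²) = √(1159950.5401 + 67345.4401) = 1107.83 mm
  4: √((406.11)² + (-356.91)²) = √(164925.3321 + 127384.7481) = 540.66 mm
  → nearest: 4 (540.66 mm)
Q at (204.73, -5.29):
  1: √((17.91)² + (-387.03)²) = √(320.7681 + 149792.2209) = 387.44 mm
  2: √((-714.87)² + (-484.29)²) = √(511039.1169 + 234536.8041) = 863.47 mm
  3: √((313.05)² + (-133.99)²) = √(98000.3025 + 17953.3201) = 340.52 mm
  4: √((-357.85)² + (-231.39)²) = √(128056.6225 + 53541.3321) = 426.14 mm
  → nearest: 3 (340.52 mm)
R at (415.59, 352.20):
  1: √((-192.95)² + (-744.52)²) = √(37229.7025 + 554310.0304) = 769.12 mm
  2: √((-925.73)² + (-841.78)²) = √(856976.0329 + 708593.5684) = 1251.23 mm
  3: √((102.19)² + (-491.48)²) = √(10442.7961 + 241552.5904) = 501.99 mm
  4: √((-568.71)² + (-588.88)²) = √(323431.0641 + 346779.6544) = 818.66 mm
  → nearest: 3 (501.99 mm)
S at (340.34, 233.32):
  1: √((-117.70)² + (-625.64)²) = √(13853.2900 + 391425.4096) = 636.62 mm
  2: √((-850.48)² + (-722.90)²) = √(723316.2304 + 522584.4100) = 1116.20 mm
  3: √((177.44)² + (-372.60)²) = √(31484.9536 + 138830.7600) = 412.69 mm
  4: √((-493.46)² + (-470.00)²) = √(243502.7716 + 220900.0000) = 681.47 mm
  → nearest: 3 (412.69 mm)
T at (78.87, -98.18):
  1: √((143.77)² + (-294.14)²) = √(20669.8129 + 86518.3396) = 327.40 mm
  2: √((-589.01)² + (-391.40)²) = √(346932.7801 + 153193.9600) = 707.20 mm
  3: √((438.91)² + (-41.10)²) = √(192641.9881 + 1689.2100) = 440.83 mm
  4: √((-231.99)² + (-138.50)²) = √(53819.3601 + 19182.2500) = 270.19 mm
  → nearest: 4 (270.19 mm)

P→4; Q→3; R→3; S→3; T→4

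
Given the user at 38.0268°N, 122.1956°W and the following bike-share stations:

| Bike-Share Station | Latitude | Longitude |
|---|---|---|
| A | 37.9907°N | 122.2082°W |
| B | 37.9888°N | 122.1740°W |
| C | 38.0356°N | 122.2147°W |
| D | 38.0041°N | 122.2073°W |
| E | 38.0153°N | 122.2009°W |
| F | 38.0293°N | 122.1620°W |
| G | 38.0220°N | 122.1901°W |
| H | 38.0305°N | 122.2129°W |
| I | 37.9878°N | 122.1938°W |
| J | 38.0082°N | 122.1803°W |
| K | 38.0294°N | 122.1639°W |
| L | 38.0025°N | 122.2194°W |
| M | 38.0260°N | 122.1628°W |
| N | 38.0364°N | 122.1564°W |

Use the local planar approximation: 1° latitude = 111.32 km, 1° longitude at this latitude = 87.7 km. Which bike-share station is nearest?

Distances from 38.0268°N, 122.1956°W:
A: 4.1678 km
B: 4.6349 km
C: 1.9405 km
D: 2.7273 km
E: 1.3620 km
F: 2.9598 km
G: 0.7198 km
H: 1.5721 km
I: 4.3443 km
J: 2.4673 km
K: 2.7951 km
L: 3.4167 km
M: 2.8779 km
N: 3.6001 km
Minimum: G at 0.7198 km.

G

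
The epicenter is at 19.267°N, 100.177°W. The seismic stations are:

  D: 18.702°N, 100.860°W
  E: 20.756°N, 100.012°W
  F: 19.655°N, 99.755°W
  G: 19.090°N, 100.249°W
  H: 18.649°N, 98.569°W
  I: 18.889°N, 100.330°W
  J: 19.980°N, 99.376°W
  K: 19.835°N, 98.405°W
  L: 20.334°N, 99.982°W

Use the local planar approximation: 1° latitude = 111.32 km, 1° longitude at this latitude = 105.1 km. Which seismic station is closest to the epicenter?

G

Distances from 19.267°N, 100.177°W:
D: 95.440 km
E: 166.660 km
F: 61.909 km
G: 21.107 km
H: 182.467 km
I: 45.047 km
J: 115.702 km
K: 196.678 km
L: 120.534 km
Minimum: G at 21.107 km.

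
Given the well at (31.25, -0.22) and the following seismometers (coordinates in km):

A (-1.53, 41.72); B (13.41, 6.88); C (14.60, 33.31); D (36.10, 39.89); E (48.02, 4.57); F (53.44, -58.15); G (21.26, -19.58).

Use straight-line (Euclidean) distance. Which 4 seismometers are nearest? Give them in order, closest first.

E, B, G, C

Distances from (31.25, -0.22):
A: √((-32.78)² + (41.94)²) = √(1074.5284 + 1758.9636) = 53.23 km
B: √((-17.84)² + (7.10)²) = √(318.2656 + 50.4100) = 19.20 km
C: √((-16.65)² + (33.53)²) = √(277.2225 + 1124.2609) = 37.44 km
D: √((4.85)² + (40.11)²) = √(23.5225 + 1608.8121) = 40.40 km
E: √((16.77)² + (4.79)²) = √(281.2329 + 22.9441) = 17.44 km
F: √((22.19)² + (-57.93)²) = √(492.3961 + 3355.8849) = 62.03 km
G: √((-9.99)² + (-19.36)²) = √(99.8001 + 374.8096) = 21.79 km
Sorted: E (17.44 km) < B (19.20 km) < G (21.79 km) < C (37.44 km) < D (40.40 km) < A (53.23 km) < …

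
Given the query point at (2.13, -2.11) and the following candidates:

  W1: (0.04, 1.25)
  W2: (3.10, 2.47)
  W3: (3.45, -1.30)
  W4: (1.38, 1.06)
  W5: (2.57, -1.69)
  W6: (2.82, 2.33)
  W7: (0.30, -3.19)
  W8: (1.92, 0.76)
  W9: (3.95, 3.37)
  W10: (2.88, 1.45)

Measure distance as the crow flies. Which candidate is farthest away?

Distances from (2.13, -2.11):
W1: √((-2.09)² + (3.36)²) = √(4.3681 + 11.2896) = 3.96
W2: √((0.97)² + (4.58)²) = √(0.9409 + 20.9764) = 4.68
W3: √((1.32)² + (0.81)²) = √(1.7424 + 0.6561) = 1.55
W4: √((-0.75)² + (3.17)²) = √(0.5625 + 10.0489) = 3.26
W5: √((0.44)² + (0.42)²) = √(0.1936 + 0.1764) = 0.61
W6: √((0.69)² + (4.44)²) = √(0.4761 + 19.7136) = 4.49
W7: √((-1.83)² + (-1.08)²) = √(3.3489 + 1.1664) = 2.12
W8: √((-0.21)² + (2.87)²) = √(0.0441 + 8.2369) = 2.88
W9: √((1.82)² + (5.48)²) = √(3.3124 + 30.0304) = 5.77
W10: √((0.75)² + (3.56)²) = √(0.5625 + 12.6736) = 3.64
Maximum: W9 at 5.77.

W9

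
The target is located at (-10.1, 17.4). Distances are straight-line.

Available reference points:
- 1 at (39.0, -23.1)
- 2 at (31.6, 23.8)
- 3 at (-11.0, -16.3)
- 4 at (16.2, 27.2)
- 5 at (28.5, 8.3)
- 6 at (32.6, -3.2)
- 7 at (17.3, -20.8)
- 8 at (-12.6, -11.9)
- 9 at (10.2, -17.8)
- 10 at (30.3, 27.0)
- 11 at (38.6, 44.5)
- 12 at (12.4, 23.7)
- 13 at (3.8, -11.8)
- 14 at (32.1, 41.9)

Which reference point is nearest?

12

Distances from (-10.1, 17.4):
1: √((49.1)² + (-40.5)²) = √(2410.810 + 1640.250) = 63.6
2: √((41.7)² + (6.4)²) = √(1738.890 + 40.960) = 42.2
3: √((-0.9)² + (-33.7)²) = √(0.810 + 1135.690) = 33.7
4: √((26.3)² + (9.8)²) = √(691.690 + 96.040) = 28.1
5: √((38.6)² + (-9.1)²) = √(1489.960 + 82.810) = 39.7
6: √((42.7)² + (-20.6)²) = √(1823.290 + 424.360) = 47.4
7: √((27.4)² + (-38.2)²) = √(750.760 + 1459.240) = 47.0
8: √((-2.5)² + (-29.3)²) = √(6.250 + 858.490) = 29.4
9: √((20.3)² + (-35.2)²) = √(412.090 + 1239.040) = 40.6
10: √((40.4)² + (9.6)²) = √(1632.160 + 92.160) = 41.5
11: √((48.7)² + (27.1)²) = √(2371.690 + 734.410) = 55.7
12: √((22.5)² + (6.3)²) = √(506.250 + 39.690) = 23.4
13: √((13.9)² + (-29.2)²) = √(193.210 + 852.640) = 32.3
14: √((42.2)² + (24.5)²) = √(1780.840 + 600.250) = 48.8
Minimum: 12 at 23.4.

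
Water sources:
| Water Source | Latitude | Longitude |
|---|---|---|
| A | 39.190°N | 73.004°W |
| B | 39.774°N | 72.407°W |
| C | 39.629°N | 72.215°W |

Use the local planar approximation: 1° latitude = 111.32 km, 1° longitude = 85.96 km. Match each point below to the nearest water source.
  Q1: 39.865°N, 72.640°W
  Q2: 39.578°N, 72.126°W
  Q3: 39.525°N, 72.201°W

Q1→B; Q2→C; Q3→C

Q1 at 39.865°N, 72.640°W:
  A: 81.395 km
  B: 22.445 km
  C: 44.998 km
  → nearest: B (22.445 km)
Q2 at 39.578°N, 72.126°W:
  A: 86.958 km
  B: 32.550 km
  C: 9.527 km
  → nearest: C (9.527 km)
Q3 at 39.525°N, 72.201°W:
  A: 78.456 km
  B: 32.892 km
  C: 11.640 km
  → nearest: C (11.640 km)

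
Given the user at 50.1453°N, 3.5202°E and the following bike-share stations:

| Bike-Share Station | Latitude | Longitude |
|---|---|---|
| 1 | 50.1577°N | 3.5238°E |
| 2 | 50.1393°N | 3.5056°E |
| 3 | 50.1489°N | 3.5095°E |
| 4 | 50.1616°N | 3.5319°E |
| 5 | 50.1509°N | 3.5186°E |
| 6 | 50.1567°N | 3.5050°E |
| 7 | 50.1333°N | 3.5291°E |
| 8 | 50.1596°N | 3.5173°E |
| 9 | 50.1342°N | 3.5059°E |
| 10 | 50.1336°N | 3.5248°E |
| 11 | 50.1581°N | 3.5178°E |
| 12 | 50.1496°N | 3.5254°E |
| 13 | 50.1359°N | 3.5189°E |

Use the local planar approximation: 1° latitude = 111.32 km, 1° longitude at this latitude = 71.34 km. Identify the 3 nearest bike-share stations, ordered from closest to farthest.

Distances from 50.1453°N, 3.5202°E:
1: √((0.0124·111.32)² + (0.0036·71.34)²) = √(1.905416 + 0.065959) = 1.4041 km
2: √((-0.0060·111.32)² + (-0.0146·71.34)²) = √(0.446117 + 1.084856) = 1.2373 km
3: √((0.0036·111.32)² + (-0.0107·71.34)²) = √(0.160602 + 0.582685) = 0.8621 km
4: √((0.0163·111.32)² + (0.0117·71.34)²) = √(3.292468 + 0.696687) = 1.9973 km
5: √((0.0056·111.32)² + (-0.0016·71.34)²) = √(0.388618 + 0.013029) = 0.6338 km
6: √((0.0114·111.32)² + (-0.0152·71.34)²) = √(1.610483 + 1.175854) = 1.6692 km
7: √((-0.0120·111.32)² + (0.0089·71.34)²) = √(1.784469 + 0.403131) = 1.4791 km
8: √((0.0143·111.32)² + (-0.0029·71.34)²) = √(2.534069 + 0.042802) = 1.6053 km
9: √((-0.0111·111.32)² + (-0.0143·71.34)²) = √(1.526836 + 1.040731) = 1.6024 km
10: √((-0.0117·111.32)² + (0.0046·71.34)²) = √(1.696360 + 0.107692) = 1.3432 km
11: √((0.0128·111.32)² + (-0.0024·71.34)²) = √(2.030329 + 0.029315) = 1.4351 km
12: √((0.0043·111.32)² + (0.0052·71.34)²) = √(0.229131 + 0.137617) = 0.6056 km
13: √((-0.0094·111.32)² + (-0.0013·71.34)²) = √(1.094970 + 0.008601) = 1.0505 km
Sorted: 12 (0.6056 km) < 5 (0.6338 km) < 3 (0.8621 km) < 13 (1.0505 km) < 2 (1.2373 km) < …

12, 5, 3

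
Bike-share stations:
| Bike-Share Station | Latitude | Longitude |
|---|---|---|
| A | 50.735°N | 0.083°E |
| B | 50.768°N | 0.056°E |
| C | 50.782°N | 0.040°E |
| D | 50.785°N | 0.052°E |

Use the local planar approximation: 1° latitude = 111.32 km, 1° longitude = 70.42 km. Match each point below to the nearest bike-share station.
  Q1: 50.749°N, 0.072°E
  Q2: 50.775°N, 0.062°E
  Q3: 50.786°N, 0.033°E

Q1→A; Q2→B; Q3→C

Q1 at 50.749°N, 0.072°E:
  A: √((-0.014·111.32)² + (0.011·70.42)²) = √(2.42886 + 0.60004) = 1.740 km
  B: √((0.019·111.32)² + (-0.016·70.42)²) = √(4.47356 + 1.26950) = 2.396 km
  C: √((0.033·111.32)² + (-0.032·70.42)²) = √(13.49504 + 5.07799) = 4.310 km
  D: √((0.036·111.32)² + (-0.020·70.42)²) = √(16.06022 + 1.98359) = 4.248 km
  → nearest: A (1.740 km)
Q2 at 50.775°N, 0.062°E:
  A: √((-0.040·111.32)² + (0.021·70.42)²) = √(19.82743 + 2.18691) = 4.692 km
  B: √((-0.007·111.32)² + (-0.006·70.42)²) = √(0.60721 + 0.17852) = 0.886 km
  C: √((0.007·111.32)² + (-0.022·70.42)²) = √(0.60721 + 2.40014) = 1.734 km
  D: √((0.010·111.32)² + (-0.010·70.42)²) = √(1.23921 + 0.49590) = 1.317 km
  → nearest: B (0.886 km)
Q3 at 50.786°N, 0.033°E:
  A: √((-0.051·111.32)² + (0.050·70.42)²) = √(32.23196 + 12.39744) = 6.681 km
  B: √((-0.018·111.32)² + (0.023·70.42)²) = √(4.01505 + 2.62330) = 2.577 km
  C: √((-0.004·111.32)² + (0.007·70.42)²) = √(0.19827 + 0.24299) = 0.664 km
  D: √((-0.001·111.32)² + (0.019·70.42)²) = √(0.01239 + 1.79019) = 1.343 km
  → nearest: C (0.664 km)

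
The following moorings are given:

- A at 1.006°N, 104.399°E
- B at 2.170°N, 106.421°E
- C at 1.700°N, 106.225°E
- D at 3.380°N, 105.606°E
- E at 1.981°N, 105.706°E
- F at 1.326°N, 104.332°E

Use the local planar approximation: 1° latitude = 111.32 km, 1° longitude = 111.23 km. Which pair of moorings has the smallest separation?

Pairwise distances:
A–B: 259.564 km
A–C: 217.303 km
A–D: 296.420 km
A–E: 181.425 km
A–F: 36.394 km
B–C: 56.681 km
B–D: 162.361 km
B–E: 82.265 km
B–F: 250.636 km
C–D: 199.289 km
C–E: 65.659 km
C–F: 214.635 km
D–E: 156.133 km
D–F: 269.002 km
E–F: 169.333 km
Closest pair: A–F at 36.394 km.

A and F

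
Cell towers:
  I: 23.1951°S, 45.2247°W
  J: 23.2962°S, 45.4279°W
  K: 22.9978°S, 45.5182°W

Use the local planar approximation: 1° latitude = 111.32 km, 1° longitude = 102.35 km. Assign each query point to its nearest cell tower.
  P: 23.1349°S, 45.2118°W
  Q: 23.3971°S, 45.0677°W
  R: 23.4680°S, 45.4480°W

P→I; Q→I; R→J

P at 23.1349°S, 45.2118°W:
  I: 6.8303 km
  J: 28.4888 km
  K: 34.8766 km
  → nearest: I (6.8303 km)
Q at 23.3971°S, 45.0677°W:
  I: 27.6380 km
  J: 38.5396 km
  K: 64.0454 km
  → nearest: I (27.6380 km)
R at 23.4680°S, 45.4480°W:
  I: 38.0163 km
  J: 19.2351 km
  K: 52.8335 km
  → nearest: J (19.2351 km)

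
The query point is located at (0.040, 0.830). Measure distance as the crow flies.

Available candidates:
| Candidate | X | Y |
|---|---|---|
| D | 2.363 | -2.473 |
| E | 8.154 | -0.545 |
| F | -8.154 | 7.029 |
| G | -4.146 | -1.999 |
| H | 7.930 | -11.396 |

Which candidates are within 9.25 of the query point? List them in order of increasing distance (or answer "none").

D, G, E

Distances from (0.040, 0.830):
D: √((2.323)² + (-3.303)²) = √(5.39633 + 10.90981) = 4.038
E: √((8.114)² + (-1.375)²) = √(65.83700 + 1.89062) = 8.230
F: √((-8.194)² + (6.199)²) = √(67.14164 + 38.42760) = 10.275
G: √((-4.186)² + (-2.829)²) = √(17.52260 + 8.00324) = 5.052
H: √((7.890)² + (-12.226)²) = √(62.25210 + 149.47508) = 14.551
Threshold 9.25: D (4.038), G (5.052), E (8.230) are within range.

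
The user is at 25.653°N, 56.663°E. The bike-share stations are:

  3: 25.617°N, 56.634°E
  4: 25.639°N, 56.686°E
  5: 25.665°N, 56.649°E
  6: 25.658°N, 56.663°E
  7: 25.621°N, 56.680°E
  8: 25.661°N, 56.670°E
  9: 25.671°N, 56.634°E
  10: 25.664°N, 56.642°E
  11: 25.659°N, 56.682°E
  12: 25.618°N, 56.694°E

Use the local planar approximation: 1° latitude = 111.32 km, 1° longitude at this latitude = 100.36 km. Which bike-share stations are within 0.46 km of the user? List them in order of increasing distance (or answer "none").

Distances from 25.653°N, 56.663°E:
3: √((-0.036·111.32)² + (-0.029·100.36)²) = √(16.06022 + 8.47066) = 4.953 km
4: √((-0.014·111.32)² + (0.023·100.36)²) = √(2.42886 + 5.32816) = 2.785 km
5: √((0.012·111.32)² + (-0.014·100.36)²) = √(1.78447 + 1.97414) = 1.939 km
6: √((0.005·111.32)² + (0.000·100.36)²) = √(0.30980 + 0.00000) = 0.557 km
7: √((-0.032·111.32)² + (0.017·100.36)²) = √(12.68955 + 2.91085) = 3.950 km
8: √((0.008·111.32)² + (0.007·100.36)²) = √(0.79310 + 0.49353) = 1.134 km
9: √((0.018·111.32)² + (-0.029·100.36)²) = √(4.01505 + 8.47066) = 3.534 km
10: √((0.011·111.32)² + (-0.021·100.36)²) = √(1.49945 + 4.44181) = 2.437 km
11: √((0.006·111.32)² + (0.019·100.36)²) = √(0.44612 + 3.63604) = 2.020 km
12: √((-0.035·111.32)² + (0.031·100.36)²) = √(15.18037 + 9.67932) = 4.986 km
Threshold 0.46 km: none within range.

none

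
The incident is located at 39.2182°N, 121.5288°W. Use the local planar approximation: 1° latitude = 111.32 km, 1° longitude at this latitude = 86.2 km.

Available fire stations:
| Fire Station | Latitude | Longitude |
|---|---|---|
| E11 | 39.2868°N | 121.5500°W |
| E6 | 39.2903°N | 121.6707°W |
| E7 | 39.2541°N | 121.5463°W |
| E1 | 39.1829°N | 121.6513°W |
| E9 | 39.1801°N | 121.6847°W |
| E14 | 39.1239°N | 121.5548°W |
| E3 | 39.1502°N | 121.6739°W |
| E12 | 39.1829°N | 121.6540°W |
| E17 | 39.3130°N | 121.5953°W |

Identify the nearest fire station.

E7

Distances from 39.2182°N, 121.5288°W:
E11: √((0.0686·111.32)² + (-0.0212·86.2)²) = √(58.316926 + 3.339537) = 7.8522 km
E6: √((0.0721·111.32)² + (-0.1419·86.2)²) = √(64.419437 + 149.616442) = 14.6300 km
E7: √((0.0359·111.32)² + (-0.0175·86.2)²) = √(15.971117 + 2.275572) = 4.2716 km
E1: √((-0.0353·111.32)² + (-0.1225·86.2)²) = √(15.441725 + 111.503040) = 11.2670 km
E9: √((-0.0381·111.32)² + (-0.1559·86.2)²) = √(17.988558 + 180.595432) = 14.0920 km
E14: √((-0.0943·111.32)² + (-0.0260·86.2)²) = √(110.197002 + 5.022977) = 10.7341 km
E3: √((-0.0680·111.32)² + (-0.1451·86.2)²) = √(57.301266 + 156.440558) = 14.6199 km
E12: √((-0.0353·111.32)² + (-0.1252·86.2)²) = √(15.441725 + 116.472444) = 11.4854 km
E17: √((0.0948·111.32)² + (-0.0665·86.2)²) = √(111.368679 + 32.859263) = 12.0095 km
Minimum: E7 at 4.2716 km.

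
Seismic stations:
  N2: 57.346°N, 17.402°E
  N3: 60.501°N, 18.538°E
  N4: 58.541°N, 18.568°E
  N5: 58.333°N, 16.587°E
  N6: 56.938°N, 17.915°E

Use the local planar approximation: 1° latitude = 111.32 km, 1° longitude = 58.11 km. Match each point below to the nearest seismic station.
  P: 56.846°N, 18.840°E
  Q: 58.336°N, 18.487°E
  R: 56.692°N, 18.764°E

P at 56.846°N, 18.840°E:
  N2: √((0.500·111.32)² + (-1.438·58.11)²) = √(3098.03560 + 6982.63793) = 100.403 km
  N3: √((3.655·111.32)² + (-0.302·58.11)²) = √(165546.94013 + 307.97512) = 407.253 km
  N4: √((1.695·111.32)² + (-0.272·58.11)²) = √(35602.93492 + 249.82711) = 189.348 km
  N5: √((1.487·111.32)² + (-2.253·58.11)²) = √(27401.12112 + 17140.52557) = 211.049 km
  N6: √((0.092·111.32)² + (-0.925·58.11)²) = √(104.88709 + 2889.25063) = 54.719 km
  → nearest: N6 (54.719 km)
Q at 58.336°N, 18.487°E:
  N2: √((-0.990·111.32)² + (-1.085·58.11)²) = √(12145.53877 + 3975.22054) = 126.968 km
  N3: √((2.165·111.32)² + (0.051·58.11)²) = √(58084.75966 + 8.78298) = 241.026 km
  N4: √((0.205·111.32)² + (0.081·58.11)²) = √(520.77978 + 22.15500) = 23.301 km
  N5: √((-0.003·111.32)² + (-1.900·58.11)²) = √(0.11153 + 12190.14728) = 110.410 km
  N6: √((-1.398·111.32)² + (-0.572·58.11)²) = √(24219.25268 + 1104.82580) = 159.135 km
  → nearest: N4 (23.301 km)
R at 56.692°N, 18.764°E:
  N2: √((0.654·111.32)² + (-1.362·58.11)²) = √(5300.31758 + 6264.06082) = 107.538 km
  N3: √((3.809·111.32)² + (-0.226·58.11)²) = √(179791.16256 + 172.47201) = 424.221 km
  N4: √((1.849·111.32)² + (-0.196·58.11)²) = √(42366.26883 + 129.72208) = 206.146 km
  N5: √((1.641·111.32)² + (-2.177·58.11)²) = √(33370.56482 + 16003.63394) = 222.203 km
  N6: √((0.246·111.32)² + (-0.849·58.11)²) = √(749.92289 + 2433.98071) = 56.426 km
  → nearest: N6 (56.426 km)

P→N6; Q→N4; R→N6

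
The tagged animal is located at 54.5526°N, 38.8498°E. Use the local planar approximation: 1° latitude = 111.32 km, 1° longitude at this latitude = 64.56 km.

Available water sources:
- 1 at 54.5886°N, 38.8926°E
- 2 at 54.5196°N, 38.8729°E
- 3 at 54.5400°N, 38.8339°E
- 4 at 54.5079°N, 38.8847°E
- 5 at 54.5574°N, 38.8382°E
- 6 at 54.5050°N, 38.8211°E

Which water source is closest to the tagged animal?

Distances from 54.5526°N, 38.8498°E:
1: √((0.0360·111.32)² + (0.0428·64.56)²) = √(16.060217 + 7.635097) = 4.8678 km
2: √((-0.0330·111.32)² + (0.0231·64.56)²) = √(13.495043 + 2.224083) = 3.9647 km
3: √((-0.0126·111.32)² + (-0.0159·64.56)²) = √(1.967377 + 1.053710) = 1.7381 km
4: √((-0.0447·111.32)² + (0.0349·64.56)²) = √(24.760616 + 5.076658) = 5.4624 km
5: √((0.0048·111.32)² + (-0.0116·64.56)²) = √(0.285515 + 0.560845) = 0.9200 km
6: √((-0.0476·111.32)² + (-0.0287·64.56)²) = √(28.077621 + 3.433135) = 5.6134 km
Minimum: 5 at 0.9200 km.

5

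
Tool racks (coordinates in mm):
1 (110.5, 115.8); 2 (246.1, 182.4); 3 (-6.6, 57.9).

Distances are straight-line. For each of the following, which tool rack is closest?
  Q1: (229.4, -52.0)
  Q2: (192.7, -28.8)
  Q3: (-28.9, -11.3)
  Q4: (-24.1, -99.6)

Q1→1; Q2→1; Q3→3; Q4→3

Q1 at (229.4, -52.0):
  1: 205.7 mm
  2: 235.0 mm
  3: 260.3 mm
  → nearest: 1 (205.7 mm)
Q2 at (192.7, -28.8):
  1: 166.3 mm
  2: 217.8 mm
  3: 217.3 mm
  → nearest: 1 (166.3 mm)
Q3 at (-28.9, -11.3):
  1: 188.6 mm
  2: 336.4 mm
  3: 72.7 mm
  → nearest: 3 (72.7 mm)
Q4 at (-24.1, -99.6):
  1: 254.0 mm
  2: 390.6 mm
  3: 158.5 mm
  → nearest: 3 (158.5 mm)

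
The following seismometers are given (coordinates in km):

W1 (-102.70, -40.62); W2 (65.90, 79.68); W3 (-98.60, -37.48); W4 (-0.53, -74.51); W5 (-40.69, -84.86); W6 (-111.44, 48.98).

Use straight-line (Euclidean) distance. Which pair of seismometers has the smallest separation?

Pairwise distances:
W1–W2: 207.12 km
W1–W3: 5.16 km
W1–W4: 107.64 km
W1–W5: 76.17 km
W1–W6: 90.03 km
W2–W3: 201.96 km
W2–W4: 167.89 km
W2–W5: 196.05 km
W2–W6: 179.98 km
W3–W4: 104.83 km
W3–W5: 74.82 km
W3–W6: 87.41 km
W4–W5: 41.47 km
W4–W6: 165.98 km
W5–W6: 151.39 km
Closest pair: W1–W3 at 5.16 km.

W1 and W3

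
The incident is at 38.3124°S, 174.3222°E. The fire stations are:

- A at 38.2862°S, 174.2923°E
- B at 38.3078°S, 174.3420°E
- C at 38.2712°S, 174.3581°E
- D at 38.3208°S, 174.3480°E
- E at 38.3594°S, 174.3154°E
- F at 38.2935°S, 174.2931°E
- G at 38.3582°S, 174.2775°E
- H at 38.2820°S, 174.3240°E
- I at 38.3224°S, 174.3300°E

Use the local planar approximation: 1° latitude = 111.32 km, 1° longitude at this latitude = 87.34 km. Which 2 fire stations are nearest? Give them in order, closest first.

I, B

Distances from 38.3124°S, 174.3222°E:
A: 3.9149 km
B: 1.8036 km
C: 5.5557 km
D: 2.4397 km
E: 5.2656 km
F: 3.2994 km
G: 6.4215 km
H: 3.3878 km
I: 1.3051 km
Sorted: I (1.3051 km) < B (1.8036 km) < D (2.4397 km) < F (3.2994 km) < …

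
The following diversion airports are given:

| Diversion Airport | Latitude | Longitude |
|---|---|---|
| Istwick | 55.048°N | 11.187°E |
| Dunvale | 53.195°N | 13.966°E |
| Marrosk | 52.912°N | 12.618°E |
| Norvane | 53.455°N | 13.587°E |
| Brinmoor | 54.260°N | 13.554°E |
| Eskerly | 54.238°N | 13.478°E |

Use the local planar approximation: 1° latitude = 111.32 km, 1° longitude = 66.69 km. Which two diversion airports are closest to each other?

Pairwise distances:
Istwick–Dunvale: 277.304 km
Istwick–Marrosk: 256.216 km
Istwick–Norvane: 238.882 km
Istwick–Brinmoor: 180.591 km
Istwick–Eskerly: 177.410 km
Dunvale–Marrosk: 95.258 km
Dunvale–Norvane: 38.426 km
Dunvale–Brinmoor: 121.698 km
Dunvale–Eskerly: 120.582 km
Marrosk–Norvane: 88.487 km
Marrosk–Brinmoor: 162.525 km
Marrosk–Eskerly: 158.361 km
Norvane–Brinmoor: 89.640 km
Norvane–Eskerly: 87.466 km
Brinmoor–Eskerly: 5.629 km
Closest pair: Brinmoor–Eskerly at 5.629 km.

Brinmoor and Eskerly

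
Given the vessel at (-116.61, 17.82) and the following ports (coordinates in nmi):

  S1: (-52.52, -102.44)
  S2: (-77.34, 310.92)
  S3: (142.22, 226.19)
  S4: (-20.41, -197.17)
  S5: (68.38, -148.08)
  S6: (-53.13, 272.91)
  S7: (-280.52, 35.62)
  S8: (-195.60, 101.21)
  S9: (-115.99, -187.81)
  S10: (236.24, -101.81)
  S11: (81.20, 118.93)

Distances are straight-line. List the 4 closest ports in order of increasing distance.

S8, S1, S7, S9

Distances from (-116.61, 17.82):
S1: √((64.09)² + (-120.26)²) = √(4107.5281 + 14462.4676) = 136.27 nmi
S2: √((39.27)² + (293.10)²) = √(1542.1329 + 85907.6100) = 295.72 nmi
S3: √((258.83)² + (208.37)²) = √(66992.9689 + 43418.0569) = 332.28 nmi
S4: √((96.20)² + (-214.99)²) = √(9254.4400 + 46220.7001) = 235.53 nmi
S5: √((184.99)² + (-165.90)²) = √(34221.3001 + 27522.8100) = 248.48 nmi
S6: √((63.48)² + (255.09)²) = √(4029.7104 + 65070.9081) = 262.87 nmi
S7: √((-163.91)² + (17.80)²) = √(26866.4881 + 316.8400) = 164.87 nmi
S8: √((-78.99)² + (83.39)²) = √(6239.4201 + 6953.8921) = 114.86 nmi
S9: √((0.62)² + (-205.63)²) = √(0.3844 + 42283.6969) = 205.63 nmi
S10: √((352.85)² + (-119.63)²) = √(124503.1225 + 14311.3369) = 372.58 nmi
S11: √((197.81)² + (101.11)²) = √(39128.7961 + 10223.2321) = 222.15 nmi
Sorted: S8 (114.86 nmi) < S1 (136.27 nmi) < S7 (164.87 nmi) < S9 (205.63 nmi) < S11 (222.15 nmi) < S4 (235.53 nmi) < …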